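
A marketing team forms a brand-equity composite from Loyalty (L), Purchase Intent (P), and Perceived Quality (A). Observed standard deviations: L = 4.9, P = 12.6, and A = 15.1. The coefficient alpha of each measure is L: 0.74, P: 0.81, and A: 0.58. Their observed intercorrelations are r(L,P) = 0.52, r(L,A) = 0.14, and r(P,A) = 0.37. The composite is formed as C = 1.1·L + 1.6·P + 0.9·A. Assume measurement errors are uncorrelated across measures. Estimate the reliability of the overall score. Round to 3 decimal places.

0.830

Var(C) = 1.1²·4.9² + 1.6²·12.6² + 0.9²·15.1² + 2·[1.76·4.9·12.6·0.52 + 0.99·4.9·15.1·0.14 + 1.44·12.6·15.1·0.37] = 620.166 + 336.26 = 956.426.
Under uncorrelated errors the observed covariances equal the true-score covariances, so only the own-variance terms attenuate.
True-score variance = [1.1²·4.9²·0.74 + 1.6²·12.6²·0.81 + 0.9²·15.1²·0.58] + 336.26 = 457.822 + 336.26 = 794.082.
Reliability = 794.082 / 956.426 = 0.830.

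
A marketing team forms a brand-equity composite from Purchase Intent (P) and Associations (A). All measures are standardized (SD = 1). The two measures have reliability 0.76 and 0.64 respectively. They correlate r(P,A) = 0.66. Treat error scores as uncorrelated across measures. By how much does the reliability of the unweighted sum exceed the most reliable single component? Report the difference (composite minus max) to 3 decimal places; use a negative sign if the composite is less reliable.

Var(sum) = 2 + 1.32 = 3.32; true-score variance = 1.4 + 1.32 = 2.72; composite reliability = 0.8193.
Max component reliability = 0.7600.
Difference = 0.8193 − 0.7600 = 0.059.

0.059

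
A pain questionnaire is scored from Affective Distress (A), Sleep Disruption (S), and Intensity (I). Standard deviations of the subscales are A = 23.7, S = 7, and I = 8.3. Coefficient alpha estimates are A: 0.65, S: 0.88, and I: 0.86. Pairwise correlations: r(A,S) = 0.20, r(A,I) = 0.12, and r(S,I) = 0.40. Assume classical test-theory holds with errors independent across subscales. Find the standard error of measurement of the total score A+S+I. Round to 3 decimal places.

Var(total) = 679.58 + 160.05 = 839.63.
True-score variance = 467.464 + 160.05 = 627.514, so reliability = 0.7474.
Error variance = 839.63 − 627.514 = 212.116; SEM = √212.116 = 14.564.

14.564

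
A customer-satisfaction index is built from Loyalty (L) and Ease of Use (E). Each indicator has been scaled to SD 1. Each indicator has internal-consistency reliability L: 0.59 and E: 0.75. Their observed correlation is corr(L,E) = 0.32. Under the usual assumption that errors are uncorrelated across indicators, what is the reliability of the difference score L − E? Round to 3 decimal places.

0.515

Var(L−E) = 1 + 1 − 2·0.32 = 2 − 0.64 = 1.36.
Under uncorrelated errors the observed covariances equal the true-score covariances, so only the own-variance terms attenuate.
True-score variance = [0.59 + 0.75] − 0.64 = 1.34 − 0.64 = 0.7.
Reliability = 0.7 / 1.36 = 0.515.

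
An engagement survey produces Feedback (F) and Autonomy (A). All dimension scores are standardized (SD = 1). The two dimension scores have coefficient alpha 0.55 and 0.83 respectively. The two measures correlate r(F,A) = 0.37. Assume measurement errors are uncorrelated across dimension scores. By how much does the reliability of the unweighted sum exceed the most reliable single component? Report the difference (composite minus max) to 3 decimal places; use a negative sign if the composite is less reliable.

Var(sum) = 2 + 0.74 = 2.74; true-score variance = 1.38 + 0.74 = 2.12; composite reliability = 0.7737.
Max component reliability = 0.8300.
Difference = 0.7737 − 0.8300 = -0.056.

-0.056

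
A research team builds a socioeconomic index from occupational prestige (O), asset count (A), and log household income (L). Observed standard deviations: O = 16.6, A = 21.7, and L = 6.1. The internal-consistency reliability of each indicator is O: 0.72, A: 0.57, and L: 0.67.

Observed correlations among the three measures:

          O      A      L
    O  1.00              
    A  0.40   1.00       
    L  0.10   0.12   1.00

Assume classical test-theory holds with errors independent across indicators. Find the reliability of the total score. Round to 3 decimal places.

0.740

Var(O+A+L) = 16.6² + 21.7² + 6.1² + 2·[16.6·21.7·0.40 + 16.6·6.1·0.10 + 21.7·6.1·0.12] = 783.66 + 340.197 = 1123.86.
Under uncorrelated errors the observed covariances equal the true-score covariances, so only the own-variance terms attenuate.
True-score variance = [16.6²·0.72 + 21.7²·0.57 + 6.1²·0.67] + 340.197 = 491.741 + 340.197 = 831.938.
Reliability = 831.938 / 1123.86 = 0.740.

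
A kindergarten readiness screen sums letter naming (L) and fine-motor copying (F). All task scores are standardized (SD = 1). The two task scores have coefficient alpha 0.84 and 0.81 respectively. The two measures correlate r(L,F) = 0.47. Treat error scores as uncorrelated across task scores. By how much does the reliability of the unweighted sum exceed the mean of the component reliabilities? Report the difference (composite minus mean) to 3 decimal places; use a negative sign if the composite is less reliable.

0.056

Var(sum) = 2 + 0.94 = 2.94; true-score variance = 1.65 + 0.94 = 2.59; composite reliability = 0.8810.
Mean component reliability = 0.8250.
Difference = 0.8810 − 0.8250 = 0.056.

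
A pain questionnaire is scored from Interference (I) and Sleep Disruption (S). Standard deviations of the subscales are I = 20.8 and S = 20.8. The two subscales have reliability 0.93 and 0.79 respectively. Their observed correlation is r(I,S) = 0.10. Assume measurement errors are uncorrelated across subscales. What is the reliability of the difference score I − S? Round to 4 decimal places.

Var(I−S) = 20.8² + 20.8² − 2·20.8·20.8·0.10 = 865.28 − 86.528 = 778.752.
Because errors are independent across components, Cov(Tᵢ,Tⱼ) = Cov(Xᵢ,Xⱼ); the off-diagonal part of the true-score variance is the same as above.
True-score variance = [20.8²·0.93 + 20.8²·0.79] − 86.528 = 744.141 − 86.528 = 657.613.
Reliability = 657.613 / 778.752 = 0.8444.

0.8444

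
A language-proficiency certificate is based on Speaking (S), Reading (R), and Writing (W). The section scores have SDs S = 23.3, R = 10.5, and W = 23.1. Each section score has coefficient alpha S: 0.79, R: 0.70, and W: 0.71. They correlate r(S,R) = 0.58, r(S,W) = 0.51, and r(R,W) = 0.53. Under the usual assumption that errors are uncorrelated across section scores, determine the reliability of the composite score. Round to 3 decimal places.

0.867

Var(S+R+W) = 23.3² + 10.5² + 23.1² + 2·[23.3·10.5·0.58 + 23.3·23.1·0.51 + 10.5·23.1·0.53] = 1186.75 + 1089.89 = 2276.64.
Under uncorrelated errors the observed covariances equal the true-score covariances, so only the own-variance terms attenuate.
True-score variance = [23.3²·0.79 + 10.5²·0.70 + 23.1²·0.71] + 1089.89 = 884.921 + 1089.89 = 1974.81.
Reliability = 1974.81 / 2276.64 = 0.867.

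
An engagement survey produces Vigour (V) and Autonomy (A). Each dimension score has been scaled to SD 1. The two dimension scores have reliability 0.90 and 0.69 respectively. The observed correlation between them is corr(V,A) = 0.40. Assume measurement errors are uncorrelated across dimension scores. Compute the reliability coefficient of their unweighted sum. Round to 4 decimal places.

Var(V+A) = 2 + 2·[0.40] = 2 + 0.8 = 2.8.
Under uncorrelated errors the observed covariances equal the true-score covariances, so only the own-variance terms attenuate.
True-score variance = [0.90 + 0.69] + 0.8 = 1.59 + 0.8 = 2.39.
Reliability = 2.39 / 2.8 = 0.8536.

0.8536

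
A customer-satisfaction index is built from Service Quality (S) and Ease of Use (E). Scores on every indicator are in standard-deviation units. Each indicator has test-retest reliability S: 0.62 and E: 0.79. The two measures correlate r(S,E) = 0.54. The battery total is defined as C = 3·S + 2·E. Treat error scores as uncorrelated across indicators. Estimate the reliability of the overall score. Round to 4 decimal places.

Var(C) = 3² + 2² + 2·[6·0.54] = 13 + 6.48 = 19.48.
Because errors are independent across components, Cov(Tᵢ,Tⱼ) = Cov(Xᵢ,Xⱼ); the off-diagonal part of the true-score variance is the same as above.
True-score variance = [3²·0.62 + 2²·0.79] + 6.48 = 8.74 + 6.48 = 15.22.
Reliability = 15.22 / 19.48 = 0.7813.

0.7813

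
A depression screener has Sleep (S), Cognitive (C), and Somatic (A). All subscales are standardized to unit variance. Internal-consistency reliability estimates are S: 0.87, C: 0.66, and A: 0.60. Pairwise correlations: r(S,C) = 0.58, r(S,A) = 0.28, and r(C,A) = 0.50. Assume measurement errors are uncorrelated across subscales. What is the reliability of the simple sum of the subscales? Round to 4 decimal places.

Var(S+C+A) = 3 + 2·[0.58 + 0.28 + 0.50] = 3 + 2.72 = 5.72.
Because errors are independent across components, Cov(Tᵢ,Tⱼ) = Cov(Xᵢ,Xⱼ); the off-diagonal part of the true-score variance is the same as above.
True-score variance = [0.87 + 0.66 + 0.60] + 2.72 = 2.13 + 2.72 = 4.85.
Reliability = 4.85 / 5.72 = 0.8479.

0.8479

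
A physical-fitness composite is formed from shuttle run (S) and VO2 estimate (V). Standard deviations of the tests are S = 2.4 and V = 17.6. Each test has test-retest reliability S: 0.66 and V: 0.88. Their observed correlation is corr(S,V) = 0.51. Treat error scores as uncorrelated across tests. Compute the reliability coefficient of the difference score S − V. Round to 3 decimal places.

0.856

Var(S−V) = 2.4² + 17.6² − 2·2.4·17.6·0.51 = 315.52 − 43.0848 = 272.435.
Under uncorrelated errors the observed covariances equal the true-score covariances, so only the own-variance terms attenuate.
True-score variance = [2.4²·0.66 + 17.6²·0.88] − 43.0848 = 276.39 − 43.0848 = 233.306.
Reliability = 233.306 / 272.435 = 0.856.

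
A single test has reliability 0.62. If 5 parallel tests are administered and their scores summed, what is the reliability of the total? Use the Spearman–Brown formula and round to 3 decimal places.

0.891

ρ_k = kρ / (1 + (k−1)ρ) = 5·0.62 / (1 + 4·0.62) = 3.100 / 3.480 = 0.891.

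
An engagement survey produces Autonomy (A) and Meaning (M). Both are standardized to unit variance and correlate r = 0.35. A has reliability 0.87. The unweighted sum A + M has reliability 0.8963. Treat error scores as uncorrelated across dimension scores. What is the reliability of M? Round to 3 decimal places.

0.850

Var(A+M) = 2 + 2·0.35 = 2.700.
True-score variance = ρ_A + ρ_M + 2·0.35, so 0.8963 = (0.87 + ρ_M + 0.70) / 2.700.
ρ_M = 0.8963·2.700 − 0.87 − 0.70 = 0.850.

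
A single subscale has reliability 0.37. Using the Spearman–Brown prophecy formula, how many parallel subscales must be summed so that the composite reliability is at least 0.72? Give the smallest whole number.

k ≥ ρ*(1−ρ₁)/(ρ₁(1−ρ*)) = 0.72·0.63 / (0.37·0.28) = 4.378.
Smallest integer k = 5.

5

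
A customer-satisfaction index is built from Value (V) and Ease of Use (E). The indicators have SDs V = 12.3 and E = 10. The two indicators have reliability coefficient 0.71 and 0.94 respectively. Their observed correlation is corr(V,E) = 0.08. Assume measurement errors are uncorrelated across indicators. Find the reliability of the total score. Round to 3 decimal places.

Var(V+E) = 12.3² + 10² + 2·[12.3·10·0.08] = 251.29 + 19.68 = 270.97.
With uncorrelated errors the cross-covariances are all true-score covariance, so they carry over unchanged; only the diagonal terms shrink to ρᵢσᵢ².
True-score variance = [12.3²·0.71 + 10²·0.94] + 19.68 = 201.416 + 19.68 = 221.096.
Reliability = 221.096 / 270.97 = 0.816.

0.816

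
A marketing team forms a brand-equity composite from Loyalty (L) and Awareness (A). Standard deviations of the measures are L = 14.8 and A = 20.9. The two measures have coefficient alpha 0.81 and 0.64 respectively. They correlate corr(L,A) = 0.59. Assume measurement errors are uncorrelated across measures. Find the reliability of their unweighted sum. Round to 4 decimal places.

Var(L+A) = 14.8² + 20.9² + 2·[14.8·20.9·0.59] = 655.85 + 364.998 = 1020.85.
Under uncorrelated errors the observed covariances equal the true-score covariances, so only the own-variance terms attenuate.
True-score variance = [14.8²·0.81 + 20.9²·0.64] + 364.998 = 456.981 + 364.998 = 821.978.
Reliability = 821.978 / 1020.85 = 0.8052.

0.8052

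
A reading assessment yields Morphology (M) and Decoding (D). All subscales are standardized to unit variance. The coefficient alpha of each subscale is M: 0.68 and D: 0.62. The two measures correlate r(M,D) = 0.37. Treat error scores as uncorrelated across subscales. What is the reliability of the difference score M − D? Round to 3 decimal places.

Var(M−D) = 1 + 1 − 2·0.37 = 2 − 0.74 = 1.26.
Because errors are independent across components, Cov(Tᵢ,Tⱼ) = Cov(Xᵢ,Xⱼ); the off-diagonal part of the true-score variance is the same as above.
True-score variance = [0.68 + 0.62] − 0.74 = 1.3 − 0.74 = 0.56.
Reliability = 0.56 / 1.26 = 0.444.

0.444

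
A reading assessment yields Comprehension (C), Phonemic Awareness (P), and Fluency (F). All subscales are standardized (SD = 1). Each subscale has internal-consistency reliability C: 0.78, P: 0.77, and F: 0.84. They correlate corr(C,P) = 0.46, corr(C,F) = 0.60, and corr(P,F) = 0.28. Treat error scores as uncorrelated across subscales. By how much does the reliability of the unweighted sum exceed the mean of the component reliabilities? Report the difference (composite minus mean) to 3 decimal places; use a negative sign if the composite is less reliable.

Var(sum) = 3 + 2.68 = 5.68; true-score variance = 2.39 + 2.68 = 5.07; composite reliability = 0.8926.
Mean component reliability = 0.7967.
Difference = 0.8926 − 0.7967 = 0.096.

0.096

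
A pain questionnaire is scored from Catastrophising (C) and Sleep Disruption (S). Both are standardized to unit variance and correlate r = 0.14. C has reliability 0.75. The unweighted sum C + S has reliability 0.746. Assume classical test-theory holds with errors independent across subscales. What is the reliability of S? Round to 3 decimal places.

Var(C+S) = 2 + 2·0.14 = 2.280.
True-score variance = ρ_C + ρ_S + 2·0.14, so 0.746 = (0.75 + ρ_S + 0.28) / 2.280.
ρ_S = 0.746·2.280 − 0.75 − 0.28 = 0.671.

0.671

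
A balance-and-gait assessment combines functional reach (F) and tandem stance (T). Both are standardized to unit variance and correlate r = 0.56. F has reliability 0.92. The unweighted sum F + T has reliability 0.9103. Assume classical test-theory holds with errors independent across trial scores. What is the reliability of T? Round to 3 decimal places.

0.800

Var(F+T) = 2 + 2·0.56 = 3.120.
True-score variance = ρ_F + ρ_T + 2·0.56, so 0.9103 = (0.92 + ρ_T + 1.12) / 3.120.
ρ_T = 0.9103·3.120 − 0.92 − 1.12 = 0.800.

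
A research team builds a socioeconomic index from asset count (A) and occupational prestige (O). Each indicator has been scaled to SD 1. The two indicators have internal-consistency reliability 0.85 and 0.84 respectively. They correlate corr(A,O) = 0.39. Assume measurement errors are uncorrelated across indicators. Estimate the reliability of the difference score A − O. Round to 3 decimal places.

0.746

Var(A−O) = 1 + 1 − 2·0.39 = 2 − 0.78 = 1.22.
With uncorrelated errors the cross-covariances are all true-score covariance, so they carry over unchanged; only the diagonal terms shrink to ρᵢσᵢ².
True-score variance = [0.85 + 0.84] − 0.78 = 1.69 − 0.78 = 0.91.
Reliability = 0.91 / 1.22 = 0.746.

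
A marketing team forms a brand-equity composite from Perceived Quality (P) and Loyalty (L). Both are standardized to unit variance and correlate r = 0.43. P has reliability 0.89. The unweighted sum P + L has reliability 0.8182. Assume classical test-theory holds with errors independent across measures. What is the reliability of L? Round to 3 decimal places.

0.590

Var(P+L) = 2 + 2·0.43 = 2.860.
True-score variance = ρ_P + ρ_L + 2·0.43, so 0.8182 = (0.89 + ρ_L + 0.86) / 2.860.
ρ_L = 0.8182·2.860 − 0.89 − 0.86 = 0.590.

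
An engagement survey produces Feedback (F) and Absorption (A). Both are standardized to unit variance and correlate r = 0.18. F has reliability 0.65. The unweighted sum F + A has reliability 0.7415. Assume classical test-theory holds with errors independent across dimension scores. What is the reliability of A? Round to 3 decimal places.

Var(F+A) = 2 + 2·0.18 = 2.360.
True-score variance = ρ_F + ρ_A + 2·0.18, so 0.7415 = (0.65 + ρ_A + 0.36) / 2.360.
ρ_A = 0.7415·2.360 − 0.65 − 0.36 = 0.740.

0.740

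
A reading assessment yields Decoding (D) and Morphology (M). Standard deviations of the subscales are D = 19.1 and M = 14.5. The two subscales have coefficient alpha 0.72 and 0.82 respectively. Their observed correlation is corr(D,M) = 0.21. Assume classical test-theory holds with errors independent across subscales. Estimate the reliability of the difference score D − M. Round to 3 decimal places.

Var(D−M) = 19.1² + 14.5² − 2·19.1·14.5·0.21 = 575.06 − 116.319 = 458.741.
With uncorrelated errors the cross-covariances are all true-score covariance, so they carry over unchanged; only the diagonal terms shrink to ρᵢσᵢ².
True-score variance = [19.1²·0.72 + 14.5²·0.82] − 116.319 = 435.068 − 116.319 = 318.749.
Reliability = 318.749 / 458.741 = 0.695.

0.695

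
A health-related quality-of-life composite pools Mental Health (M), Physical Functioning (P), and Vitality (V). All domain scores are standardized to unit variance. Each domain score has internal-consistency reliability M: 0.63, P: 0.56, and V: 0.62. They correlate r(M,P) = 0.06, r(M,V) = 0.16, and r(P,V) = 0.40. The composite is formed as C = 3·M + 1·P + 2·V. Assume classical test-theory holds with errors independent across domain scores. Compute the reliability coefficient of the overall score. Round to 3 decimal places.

Var(C) = 3² + 1 + 2² + 2·[3·0.06 + 6·0.16 + 2·0.40] = 14 + 3.88 = 17.88.
Under uncorrelated errors the observed covariances equal the true-score covariances, so only the own-variance terms attenuate.
True-score variance = [3²·0.63 + 0.56 + 2²·0.62] + 3.88 = 8.71 + 3.88 = 12.59.
Reliability = 12.59 / 17.88 = 0.704.

0.704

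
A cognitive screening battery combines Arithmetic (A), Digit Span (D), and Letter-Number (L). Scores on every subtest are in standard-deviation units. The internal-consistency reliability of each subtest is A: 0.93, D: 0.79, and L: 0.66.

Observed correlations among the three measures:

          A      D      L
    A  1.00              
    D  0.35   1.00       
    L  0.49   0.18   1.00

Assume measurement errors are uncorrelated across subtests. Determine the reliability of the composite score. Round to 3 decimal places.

0.877

Var(A+D+L) = 3 + 2·[0.35 + 0.49 + 0.18] = 3 + 2.04 = 5.04.
Because errors are independent across components, Cov(Tᵢ,Tⱼ) = Cov(Xᵢ,Xⱼ); the off-diagonal part of the true-score variance is the same as above.
True-score variance = [0.93 + 0.79 + 0.66] + 2.04 = 2.38 + 2.04 = 4.42.
Reliability = 4.42 / 5.04 = 0.877.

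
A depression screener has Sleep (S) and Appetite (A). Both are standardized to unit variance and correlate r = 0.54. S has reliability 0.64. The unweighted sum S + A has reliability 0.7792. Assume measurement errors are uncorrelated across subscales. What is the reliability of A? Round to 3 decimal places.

Var(S+A) = 2 + 2·0.54 = 3.080.
True-score variance = ρ_S + ρ_A + 2·0.54, so 0.7792 = (0.64 + ρ_A + 1.08) / 3.080.
ρ_A = 0.7792·3.080 − 0.64 − 1.08 = 0.680.

0.680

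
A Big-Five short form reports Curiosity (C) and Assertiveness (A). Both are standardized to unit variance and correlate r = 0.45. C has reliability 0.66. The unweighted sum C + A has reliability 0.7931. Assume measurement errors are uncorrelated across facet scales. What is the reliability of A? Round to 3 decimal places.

Var(C+A) = 2 + 2·0.45 = 2.900.
True-score variance = ρ_C + ρ_A + 2·0.45, so 0.7931 = (0.66 + ρ_A + 0.90) / 2.900.
ρ_A = 0.7931·2.900 − 0.66 − 0.90 = 0.740.

0.740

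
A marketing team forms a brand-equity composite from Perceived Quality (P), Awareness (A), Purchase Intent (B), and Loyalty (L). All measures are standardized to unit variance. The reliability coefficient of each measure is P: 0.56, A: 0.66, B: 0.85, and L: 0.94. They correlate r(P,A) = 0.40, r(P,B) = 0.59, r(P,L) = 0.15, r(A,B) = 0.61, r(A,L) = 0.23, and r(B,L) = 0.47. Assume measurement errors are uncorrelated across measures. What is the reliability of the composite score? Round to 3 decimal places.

0.889

Var(P+A+B+L) = 4 + 2·[0.40 + 0.59 + 0.15 + 0.61 + 0.23 + 0.47] = 4 + 4.9 = 8.9.
Under uncorrelated errors the observed covariances equal the true-score covariances, so only the own-variance terms attenuate.
True-score variance = [0.56 + 0.66 + 0.85 + 0.94] + 4.9 = 3.01 + 4.9 = 7.91.
Reliability = 7.91 / 8.9 = 0.889.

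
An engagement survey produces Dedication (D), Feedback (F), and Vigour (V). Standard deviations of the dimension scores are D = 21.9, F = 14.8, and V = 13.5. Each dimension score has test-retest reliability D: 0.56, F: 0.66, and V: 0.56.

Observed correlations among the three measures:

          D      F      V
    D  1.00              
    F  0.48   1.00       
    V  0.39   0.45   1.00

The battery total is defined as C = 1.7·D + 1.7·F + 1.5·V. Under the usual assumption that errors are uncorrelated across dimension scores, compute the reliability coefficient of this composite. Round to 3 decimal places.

0.770

Var(C) = 1.7²·21.9² + 1.7²·14.8² + 1.5²·13.5² + 2·[2.89·21.9·14.8·0.48 + 2.55·21.9·13.5·0.39 + 2.55·14.8·13.5·0.45] = 2429.16 + 1945.83 = 4374.99.
Because errors are independent across components, Cov(Tᵢ,Tⱼ) = Cov(Xᵢ,Xⱼ); the off-diagonal part of the true-score variance is the same as above.
True-score variance = [1.7²·21.9²·0.56 + 1.7²·14.8²·0.66 + 1.5²·13.5²·0.56] + 1945.83 = 1423.63 + 1945.83 = 3369.46.
Reliability = 3369.46 / 4374.99 = 0.770.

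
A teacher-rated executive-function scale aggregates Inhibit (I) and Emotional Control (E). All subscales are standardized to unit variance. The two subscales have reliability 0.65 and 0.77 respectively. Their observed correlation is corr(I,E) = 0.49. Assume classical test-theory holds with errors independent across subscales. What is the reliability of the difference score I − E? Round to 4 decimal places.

0.4314

Var(I−E) = 1 + 1 − 2·0.49 = 2 − 0.98 = 1.02.
With uncorrelated errors the cross-covariances are all true-score covariance, so they carry over unchanged; only the diagonal terms shrink to ρᵢσᵢ².
True-score variance = [0.65 + 0.77] − 0.98 = 1.42 − 0.98 = 0.44.
Reliability = 0.44 / 1.02 = 0.4314.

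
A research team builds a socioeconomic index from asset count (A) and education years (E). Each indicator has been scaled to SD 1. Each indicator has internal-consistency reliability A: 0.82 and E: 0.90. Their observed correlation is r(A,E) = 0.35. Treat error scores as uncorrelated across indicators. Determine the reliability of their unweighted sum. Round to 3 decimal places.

0.896

Var(A+E) = 2 + 2·[0.35] = 2 + 0.7 = 2.7.
With uncorrelated errors the cross-covariances are all true-score covariance, so they carry over unchanged; only the diagonal terms shrink to ρᵢσᵢ².
True-score variance = [0.82 + 0.90] + 0.7 = 1.72 + 0.7 = 2.42.
Reliability = 2.42 / 2.7 = 0.896.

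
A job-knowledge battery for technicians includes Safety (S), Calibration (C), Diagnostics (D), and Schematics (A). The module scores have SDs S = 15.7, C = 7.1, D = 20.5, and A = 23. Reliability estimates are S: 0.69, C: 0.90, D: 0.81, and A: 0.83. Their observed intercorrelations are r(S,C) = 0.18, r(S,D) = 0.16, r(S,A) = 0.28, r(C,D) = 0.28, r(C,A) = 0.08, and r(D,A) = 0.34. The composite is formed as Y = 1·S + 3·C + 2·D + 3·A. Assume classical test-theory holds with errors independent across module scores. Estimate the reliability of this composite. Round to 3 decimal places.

0.883

Var(Y) = 15.7² + 3²·7.1² + 2²·20.5² + 3²·23² + 2·[3·15.7·7.1·0.18 + 2·15.7·20.5·0.16 + 3·15.7·23·0.28 + 6·7.1·20.5·0.28 + 9·7.1·23·0.08 + 6·20.5·23·0.34] = 7142.18 + 3580.94 = 10723.1.
With uncorrelated errors the cross-covariances are all true-score covariance, so they carry over unchanged; only the diagonal terms shrink to ρᵢσᵢ².
True-score variance = [15.7²·0.69 + 3²·7.1²·0.90 + 2²·20.5²·0.81 + 3²·23²·0.83] + 3580.94 = 5891.64 + 3580.94 = 9472.58.
Reliability = 9472.58 / 10723.1 = 0.883.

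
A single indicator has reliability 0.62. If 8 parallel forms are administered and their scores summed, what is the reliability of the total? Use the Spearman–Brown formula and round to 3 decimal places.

ρ_k = kρ / (1 + (k−1)ρ) = 8·0.62 / (1 + 7·0.62) = 4.960 / 5.340 = 0.929.

0.929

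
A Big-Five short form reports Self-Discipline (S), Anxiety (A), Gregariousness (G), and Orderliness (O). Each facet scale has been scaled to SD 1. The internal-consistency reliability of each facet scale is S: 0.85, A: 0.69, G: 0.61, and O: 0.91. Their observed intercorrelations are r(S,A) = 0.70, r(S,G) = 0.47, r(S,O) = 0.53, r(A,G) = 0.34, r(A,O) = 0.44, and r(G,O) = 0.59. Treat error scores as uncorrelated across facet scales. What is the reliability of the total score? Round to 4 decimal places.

Var(S+A+G+O) = 4 + 2·[0.70 + 0.47 + 0.53 + 0.34 + 0.44 + 0.59] = 4 + 6.14 = 10.14.
Because errors are independent across components, Cov(Tᵢ,Tⱼ) = Cov(Xᵢ,Xⱼ); the off-diagonal part of the true-score variance is the same as above.
True-score variance = [0.85 + 0.69 + 0.61 + 0.91] + 6.14 = 3.06 + 6.14 = 9.2.
Reliability = 9.2 / 10.14 = 0.9073.

0.9073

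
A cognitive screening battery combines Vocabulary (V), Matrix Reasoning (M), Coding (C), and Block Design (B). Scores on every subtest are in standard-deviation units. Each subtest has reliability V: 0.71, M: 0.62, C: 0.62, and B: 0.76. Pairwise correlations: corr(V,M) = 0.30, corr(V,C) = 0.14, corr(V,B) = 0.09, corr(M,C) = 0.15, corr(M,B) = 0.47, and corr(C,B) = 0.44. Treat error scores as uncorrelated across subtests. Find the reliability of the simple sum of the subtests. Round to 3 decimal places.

Var(V+M+C+B) = 4 + 2·[0.30 + 0.14 + 0.09 + 0.15 + 0.47 + 0.44] = 4 + 3.18 = 7.18.
Because errors are independent across components, Cov(Tᵢ,Tⱼ) = Cov(Xᵢ,Xⱼ); the off-diagonal part of the true-score variance is the same as above.
True-score variance = [0.71 + 0.62 + 0.62 + 0.76] + 3.18 = 2.71 + 3.18 = 5.89.
Reliability = 5.89 / 7.18 = 0.820.

0.820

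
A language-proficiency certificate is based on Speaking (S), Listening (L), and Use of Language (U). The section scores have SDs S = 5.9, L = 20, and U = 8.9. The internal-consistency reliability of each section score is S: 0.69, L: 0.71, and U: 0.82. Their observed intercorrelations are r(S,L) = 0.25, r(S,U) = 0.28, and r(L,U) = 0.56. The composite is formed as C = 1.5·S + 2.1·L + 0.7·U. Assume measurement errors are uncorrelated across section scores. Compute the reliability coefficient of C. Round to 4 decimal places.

Var(C) = 1.5²·5.9² + 2.1²·20² + 0.7²·8.9² + 2·[3.15·5.9·20·0.25 + 1.05·5.9·8.9·0.28 + 1.47·20·8.9·0.56] = 1881.14 + 509.785 = 2390.92.
Because errors are independent across components, Cov(Tᵢ,Tⱼ) = Cov(Xᵢ,Xⱼ); the off-diagonal part of the true-score variance is the same as above.
True-score variance = [1.5²·5.9²·0.69 + 2.1²·20²·0.71 + 0.7²·8.9²·0.82] + 509.785 = 1338.31 + 509.785 = 1848.09.
Reliability = 1848.09 / 2390.92 = 0.7730.

0.7730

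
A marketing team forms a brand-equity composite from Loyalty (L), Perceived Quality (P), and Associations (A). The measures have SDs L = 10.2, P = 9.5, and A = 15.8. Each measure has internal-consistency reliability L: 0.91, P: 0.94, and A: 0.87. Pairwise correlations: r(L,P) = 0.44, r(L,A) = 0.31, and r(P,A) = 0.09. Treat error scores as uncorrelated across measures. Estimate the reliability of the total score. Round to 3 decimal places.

Var(L+P+A) = 10.2² + 9.5² + 15.8² + 2·[10.2·9.5·0.44 + 10.2·15.8·0.31 + 9.5·15.8·0.09] = 443.93 + 212.209 = 656.139.
With uncorrelated errors the cross-covariances are all true-score covariance, so they carry over unchanged; only the diagonal terms shrink to ρᵢσᵢ².
True-score variance = [10.2²·0.91 + 9.5²·0.94 + 15.8²·0.87] + 212.209 = 396.698 + 212.209 = 608.907.
Reliability = 608.907 / 656.139 = 0.928.

0.928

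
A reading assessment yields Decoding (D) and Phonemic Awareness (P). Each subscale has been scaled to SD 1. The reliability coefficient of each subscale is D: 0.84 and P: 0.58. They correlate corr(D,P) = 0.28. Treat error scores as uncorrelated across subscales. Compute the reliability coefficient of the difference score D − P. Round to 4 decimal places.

0.5972

Var(D−P) = 1 + 1 − 2·0.28 = 2 − 0.56 = 1.44.
With uncorrelated errors the cross-covariances are all true-score covariance, so they carry over unchanged; only the diagonal terms shrink to ρᵢσᵢ².
True-score variance = [0.84 + 0.58] − 0.56 = 1.42 − 0.56 = 0.86.
Reliability = 0.86 / 1.44 = 0.5972.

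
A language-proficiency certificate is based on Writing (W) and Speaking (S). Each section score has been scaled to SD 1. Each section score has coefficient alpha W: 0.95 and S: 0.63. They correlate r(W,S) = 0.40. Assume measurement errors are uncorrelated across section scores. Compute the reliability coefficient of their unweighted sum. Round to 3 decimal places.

Var(W+S) = 2 + 2·[0.40] = 2 + 0.8 = 2.8.
With uncorrelated errors the cross-covariances are all true-score covariance, so they carry over unchanged; only the diagonal terms shrink to ρᵢσᵢ².
True-score variance = [0.95 + 0.63] + 0.8 = 1.58 + 0.8 = 2.38.
Reliability = 2.38 / 2.8 = 0.850.

0.850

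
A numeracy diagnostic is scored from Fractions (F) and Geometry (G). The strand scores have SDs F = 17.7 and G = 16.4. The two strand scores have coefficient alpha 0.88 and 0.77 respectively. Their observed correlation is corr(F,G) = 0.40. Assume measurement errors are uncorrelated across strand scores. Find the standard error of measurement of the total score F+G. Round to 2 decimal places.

Var(total) = 582.25 + 232.224 = 814.474.
True-score variance = 482.794 + 232.224 = 715.018, so reliability = 0.8779.
Error variance = 814.474 − 715.018 = 99.4556; SEM = √99.4556 = 9.97.

9.97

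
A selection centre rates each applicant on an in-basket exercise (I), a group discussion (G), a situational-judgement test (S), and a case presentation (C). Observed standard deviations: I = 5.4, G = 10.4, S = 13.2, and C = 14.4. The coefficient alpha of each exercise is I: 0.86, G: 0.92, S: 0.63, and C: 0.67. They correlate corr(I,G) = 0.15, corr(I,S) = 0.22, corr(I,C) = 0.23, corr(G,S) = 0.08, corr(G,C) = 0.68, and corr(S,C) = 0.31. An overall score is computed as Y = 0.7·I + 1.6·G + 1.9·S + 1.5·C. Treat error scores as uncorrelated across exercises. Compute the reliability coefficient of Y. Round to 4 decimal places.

Var(Y) = 0.7²·5.4² + 1.6²·10.4² + 1.9²·13.2² + 1.5²·14.4² + 2·[1.12·5.4·10.4·0.15 + 1.33·5.4·13.2·0.22 + 1.05·5.4·14.4·0.23 + 3.04·10.4·13.2·0.08 + 2.4·10.4·14.4·0.68 + 2.85·13.2·14.4·0.31] = 1386.74 + 989.602 = 2376.35.
Under uncorrelated errors the observed covariances equal the true-score covariances, so only the own-variance terms attenuate.
True-score variance = [0.7²·5.4²·0.86 + 1.6²·10.4²·0.92 + 1.9²·13.2²·0.63 + 1.5²·14.4²·0.67] + 989.602 = 975.896 + 989.602 = 1965.5.
Reliability = 1965.5 / 2376.35 = 0.8271.

0.8271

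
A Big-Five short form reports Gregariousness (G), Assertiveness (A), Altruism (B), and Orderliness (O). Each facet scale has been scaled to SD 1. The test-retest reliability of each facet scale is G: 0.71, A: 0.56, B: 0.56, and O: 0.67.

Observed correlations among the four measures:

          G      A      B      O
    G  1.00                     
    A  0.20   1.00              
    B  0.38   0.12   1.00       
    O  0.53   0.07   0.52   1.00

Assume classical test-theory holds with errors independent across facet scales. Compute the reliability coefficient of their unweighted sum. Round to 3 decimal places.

Var(G+A+B+O) = 4 + 2·[0.20 + 0.38 + 0.53 + 0.12 + 0.07 + 0.52] = 4 + 3.64 = 7.64.
With uncorrelated errors the cross-covariances are all true-score covariance, so they carry over unchanged; only the diagonal terms shrink to ρᵢσᵢ².
True-score variance = [0.71 + 0.56 + 0.56 + 0.67] + 3.64 = 2.5 + 3.64 = 6.14.
Reliability = 6.14 / 7.64 = 0.804.

0.804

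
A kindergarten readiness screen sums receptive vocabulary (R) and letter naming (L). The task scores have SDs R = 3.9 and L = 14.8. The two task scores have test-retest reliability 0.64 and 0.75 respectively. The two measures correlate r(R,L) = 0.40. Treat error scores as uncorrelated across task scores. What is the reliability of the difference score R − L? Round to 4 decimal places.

0.6797

Var(R−L) = 3.9² + 14.8² − 2·3.9·14.8·0.40 = 234.25 − 46.176 = 188.074.
Under uncorrelated errors the observed covariances equal the true-score covariances, so only the own-variance terms attenuate.
True-score variance = [3.9²·0.64 + 14.8²·0.75] − 46.176 = 174.014 − 46.176 = 127.838.
Reliability = 127.838 / 188.074 = 0.6797.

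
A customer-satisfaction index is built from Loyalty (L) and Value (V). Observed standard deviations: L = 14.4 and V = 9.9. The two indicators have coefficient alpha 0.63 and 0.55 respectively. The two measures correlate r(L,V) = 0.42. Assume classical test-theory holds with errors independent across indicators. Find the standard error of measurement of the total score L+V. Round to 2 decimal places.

Var(total) = 305.37 + 119.75 = 425.12.
True-score variance = 184.542 + 119.75 = 304.293, so reliability = 0.7158.
Error variance = 425.12 − 304.293 = 120.828; SEM = √120.828 = 10.99.

10.99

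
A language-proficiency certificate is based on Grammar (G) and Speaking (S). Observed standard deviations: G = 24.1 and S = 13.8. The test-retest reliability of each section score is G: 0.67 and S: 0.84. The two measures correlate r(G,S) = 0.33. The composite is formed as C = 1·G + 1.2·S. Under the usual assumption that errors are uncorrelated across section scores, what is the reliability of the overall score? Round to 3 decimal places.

0.789

Var(C) = 24.1² + 1.2²·13.8² + 2·[1.2·24.1·13.8·0.33] = 855.044 + 263.403 = 1118.45.
With uncorrelated errors the cross-covariances are all true-score covariance, so they carry over unchanged; only the diagonal terms shrink to ρᵢσᵢ².
True-score variance = [24.1²·0.67 + 1.2²·13.8²·0.84] + 263.403 = 619.499 + 263.403 = 882.902.
Reliability = 882.902 / 1118.45 = 0.789.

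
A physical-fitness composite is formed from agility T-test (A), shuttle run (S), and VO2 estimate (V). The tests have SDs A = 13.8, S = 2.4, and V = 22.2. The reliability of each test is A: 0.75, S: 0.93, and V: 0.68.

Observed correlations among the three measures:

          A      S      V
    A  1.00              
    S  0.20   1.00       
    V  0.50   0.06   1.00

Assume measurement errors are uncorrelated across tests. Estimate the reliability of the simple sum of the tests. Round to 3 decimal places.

Var(A+S+V) = 13.8² + 2.4² + 22.2² + 2·[13.8·2.4·0.20 + 13.8·22.2·0.50 + 2.4·22.2·0.06] = 689.04 + 326.002 = 1015.04.
With uncorrelated errors the cross-covariances are all true-score covariance, so they carry over unchanged; only the diagonal terms shrink to ρᵢσᵢ².
True-score variance = [13.8²·0.75 + 2.4²·0.93 + 22.2²·0.68] + 326.002 = 483.318 + 326.002 = 809.32.
Reliability = 809.32 / 1015.04 = 0.797.

0.797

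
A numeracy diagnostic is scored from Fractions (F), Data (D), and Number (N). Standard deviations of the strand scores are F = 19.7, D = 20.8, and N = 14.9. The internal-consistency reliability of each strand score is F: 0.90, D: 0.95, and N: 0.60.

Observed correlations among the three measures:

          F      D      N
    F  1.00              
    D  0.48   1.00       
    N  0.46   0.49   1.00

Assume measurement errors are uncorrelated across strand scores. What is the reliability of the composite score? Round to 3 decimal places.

0.926

Var(F+D+N) = 19.7² + 20.8² + 14.9² + 2·[19.7·20.8·0.48 + 19.7·14.9·0.46 + 20.8·14.9·0.49] = 1042.74 + 967.139 = 2009.88.
Under uncorrelated errors the observed covariances equal the true-score covariances, so only the own-variance terms attenuate.
True-score variance = [19.7²·0.90 + 20.8²·0.95 + 14.9²·0.60] + 967.139 = 893.495 + 967.139 = 1860.63.
Reliability = 1860.63 / 2009.88 = 0.926.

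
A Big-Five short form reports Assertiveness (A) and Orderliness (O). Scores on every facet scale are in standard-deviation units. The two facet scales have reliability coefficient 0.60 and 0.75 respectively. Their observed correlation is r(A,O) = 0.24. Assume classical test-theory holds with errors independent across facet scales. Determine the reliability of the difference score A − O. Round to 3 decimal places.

Var(A−O) = 1 + 1 − 2·0.24 = 2 − 0.48 = 1.52.
Because errors are independent across components, Cov(Tᵢ,Tⱼ) = Cov(Xᵢ,Xⱼ); the off-diagonal part of the true-score variance is the same as above.
True-score variance = [0.60 + 0.75] − 0.48 = 1.35 − 0.48 = 0.87.
Reliability = 0.87 / 1.52 = 0.572.

0.572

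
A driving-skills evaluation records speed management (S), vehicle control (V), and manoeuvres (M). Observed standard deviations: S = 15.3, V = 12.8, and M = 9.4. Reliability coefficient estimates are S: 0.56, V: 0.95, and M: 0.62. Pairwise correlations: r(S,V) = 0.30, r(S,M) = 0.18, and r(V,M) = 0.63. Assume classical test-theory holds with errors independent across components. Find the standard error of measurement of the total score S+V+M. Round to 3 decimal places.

Var(total) = 486.29 + 320.882 = 807.172.
True-score variance = 341.522 + 320.882 = 662.404, so reliability = 0.8206.
Error variance = 807.172 − 662.404 = 144.768; SEM = √144.768 = 12.032.

12.032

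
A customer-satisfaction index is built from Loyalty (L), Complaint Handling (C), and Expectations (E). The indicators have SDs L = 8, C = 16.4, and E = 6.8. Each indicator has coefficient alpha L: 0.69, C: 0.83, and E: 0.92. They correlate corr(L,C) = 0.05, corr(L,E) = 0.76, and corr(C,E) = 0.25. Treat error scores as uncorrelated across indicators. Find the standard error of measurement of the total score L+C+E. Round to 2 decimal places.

Var(total) = 379.2 + 151.568 = 530.768.
True-score variance = 309.938 + 151.568 = 461.506, so reliability = 0.8695.
Error variance = 530.768 − 461.506 = 69.2624; SEM = √69.2624 = 8.32.

8.32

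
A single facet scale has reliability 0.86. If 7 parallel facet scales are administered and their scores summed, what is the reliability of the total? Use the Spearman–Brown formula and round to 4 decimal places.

0.9773

ρ_k = kρ / (1 + (k−1)ρ) = 7·0.86 / (1 + 6·0.86) = 6.020 / 6.160 = 0.9773.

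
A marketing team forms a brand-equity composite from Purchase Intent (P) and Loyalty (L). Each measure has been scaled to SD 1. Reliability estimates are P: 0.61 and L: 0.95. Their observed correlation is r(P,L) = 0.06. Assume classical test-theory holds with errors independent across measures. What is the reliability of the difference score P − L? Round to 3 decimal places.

Var(P−L) = 1 + 1 − 2·0.06 = 2 − 0.12 = 1.88.
With uncorrelated errors the cross-covariances are all true-score covariance, so they carry over unchanged; only the diagonal terms shrink to ρᵢσᵢ².
True-score variance = [0.61 + 0.95] − 0.12 = 1.56 − 0.12 = 1.44.
Reliability = 1.44 / 1.88 = 0.766.

0.766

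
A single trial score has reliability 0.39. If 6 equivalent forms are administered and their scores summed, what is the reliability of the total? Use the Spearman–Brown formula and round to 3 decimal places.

0.793

ρ_k = kρ / (1 + (k−1)ρ) = 6·0.39 / (1 + 5·0.39) = 2.340 / 2.950 = 0.793.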